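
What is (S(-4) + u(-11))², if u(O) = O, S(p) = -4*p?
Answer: 25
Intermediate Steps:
(S(-4) + u(-11))² = (-4*(-4) - 11)² = (16 - 11)² = 5² = 25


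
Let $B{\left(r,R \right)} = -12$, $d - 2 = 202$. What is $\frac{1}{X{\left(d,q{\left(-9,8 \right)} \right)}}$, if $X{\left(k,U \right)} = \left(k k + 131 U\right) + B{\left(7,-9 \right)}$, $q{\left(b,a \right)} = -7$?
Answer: $\frac{1}{40687} \approx 2.4578 \cdot 10^{-5}$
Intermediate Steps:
$d = 204$ ($d = 2 + 202 = 204$)
$X{\left(k,U \right)} = -12 + k^{2} + 131 U$ ($X{\left(k,U \right)} = \left(k k + 131 U\right) - 12 = \left(k^{2} + 131 U\right) - 12 = -12 + k^{2} + 131 U$)
$\frac{1}{X{\left(d,q{\left(-9,8 \right)} \right)}} = \frac{1}{-12 + 204^{2} + 131 \left(-7\right)} = \frac{1}{-12 + 41616 - 917} = \frac{1}{40687}$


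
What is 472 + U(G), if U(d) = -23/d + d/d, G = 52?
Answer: 24573/52 ≈ 472.56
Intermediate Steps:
U(d) = 1 - 23/d (U(d) = -23/d + 1 = 1 - 23/d)
472 + U(G) = 472 + (-23 + 52)/52 = 472 + (1/52)*29 = 472 + 29/52 = 24573/52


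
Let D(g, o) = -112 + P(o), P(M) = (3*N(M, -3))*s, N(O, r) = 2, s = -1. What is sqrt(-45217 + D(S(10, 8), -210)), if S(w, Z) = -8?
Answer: I*sqrt(45335) ≈ 212.92*I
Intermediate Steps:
P(M) = -6 (P(M) = (3*2)*(-1) = 6*(-1) = -6)
D(g, o) = -118 (D(g, o) = -112 - 6 = -118)
sqrt(-45217 + D(S(10, 8), -210)) = sqrt(-45217 - 118) = sqrt(-45335) = I*sqrt(45335)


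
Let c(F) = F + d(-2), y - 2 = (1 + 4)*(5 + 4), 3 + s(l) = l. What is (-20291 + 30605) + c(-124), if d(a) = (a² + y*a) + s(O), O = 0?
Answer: 10097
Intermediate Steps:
s(l) = -3 + l
y = 47 (y = 2 + (1 + 4)*(5 + 4) = 2 + 5*9 = 2 + 45 = 47)
d(a) = -3 + a² + 47*a (d(a) = (a² + 47*a) + (-3 + 0) = (a² + 47*a) - 3 = -3 + a² + 47*a)
c(F) = -93 + F (c(F) = F + (-3 + (-2)² + 47*(-2)) = F + (-3 + 4 - 94) = F - 93 = -93 + F)
(-20291 + 30605) + c(-124) = (-20291 + 30605) + (-93 - 124) = 10314 - 217 = 10097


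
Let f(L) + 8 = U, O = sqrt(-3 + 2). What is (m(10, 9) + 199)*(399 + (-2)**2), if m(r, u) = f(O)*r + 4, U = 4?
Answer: 65689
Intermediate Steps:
O = I (O = sqrt(-1) = I ≈ 1.0*I)
f(L) = -4 (f(L) = -8 + 4 = -4)
m(r, u) = 4 - 4*r (m(r, u) = -4*r + 4 = 4 - 4*r)
(m(10, 9) + 199)*(399 + (-2)**2) = ((4 - 4*10) + 199)*(399 + (-2)**2) = ((4 - 40) + 199)*(399 + 4) = (-36 + 199)*403 = 163*403 = 65689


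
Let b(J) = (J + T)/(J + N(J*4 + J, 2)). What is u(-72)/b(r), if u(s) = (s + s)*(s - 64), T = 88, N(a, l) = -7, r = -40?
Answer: -19176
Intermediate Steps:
u(s) = 2*s*(-64 + s) (u(s) = (2*s)*(-64 + s) = 2*s*(-64 + s))
b(J) = (88 + J)/(-7 + J) (b(J) = (J + 88)/(J - 7) = (88 + J)/(-7 + J))
u(-72)/b(r) = (2*(-72)*(-64 - 72))/(((88 - 40)/(-7 - 40))) = (2*(-72)*(-136))/((48/(-47))) = 19584/((-1/47*48)) = 19584/(-48/47) = 19584*(-47/48) = -19176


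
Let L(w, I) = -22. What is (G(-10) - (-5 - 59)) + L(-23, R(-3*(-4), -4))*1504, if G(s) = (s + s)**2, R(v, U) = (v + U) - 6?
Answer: -32624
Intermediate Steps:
R(v, U) = -6 + U + v (R(v, U) = (U + v) - 6 = -6 + U + v)
G(s) = 4*s**2 (G(s) = (2*s)**2 = 4*s**2)
(G(-10) - (-5 - 59)) + L(-23, R(-3*(-4), -4))*1504 = (4*(-10)**2 - (-5 - 59)) - 22*1504 = (4*100 - 1*(-64)) - 33088 = (400 + 64) - 33088 = 464 - 33088 = -32624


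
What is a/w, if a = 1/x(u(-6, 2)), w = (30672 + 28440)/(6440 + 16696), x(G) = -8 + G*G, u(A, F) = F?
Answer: -241/2463 ≈ -0.097848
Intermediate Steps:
x(G) = -8 + G²
w = 2463/964 (w = 59112/23136 = 59112*(1/23136) = 2463/964 ≈ 2.5550)
a = -¼ (a = 1/(-8 + 2²) = 1/(-8 + 4) = 1/(-4) = -¼ ≈ -0.25000)
a/w = -1/(4*2463/964) = -¼*964/2463 = -241/2463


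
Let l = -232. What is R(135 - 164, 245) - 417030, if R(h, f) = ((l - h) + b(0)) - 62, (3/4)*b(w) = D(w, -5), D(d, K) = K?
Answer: -1251905/3 ≈ -4.1730e+5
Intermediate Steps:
b(w) = -20/3 (b(w) = (4/3)*(-5) = -20/3)
R(h, f) = -902/3 - h (R(h, f) = ((-232 - h) - 20/3) - 62 = (-716/3 - h) - 62 = -902/3 - h)
R(135 - 164, 245) - 417030 = (-902/3 - (135 - 164)) - 417030 = (-902/3 - 1*(-29)) - 417030 = (-902/3 + 29) - 417030 = -815/3 - 417030 = -1251905/3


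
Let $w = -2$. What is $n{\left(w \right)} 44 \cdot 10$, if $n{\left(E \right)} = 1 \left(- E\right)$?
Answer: $880$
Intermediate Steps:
$n{\left(E \right)} = - E$
$n{\left(w \right)} 44 \cdot 10 = \left(-1\right) \left(-2\right) 44 \cdot 10 = 2 \cdot 44 \cdot 10 = 88 \cdot 10 = 880$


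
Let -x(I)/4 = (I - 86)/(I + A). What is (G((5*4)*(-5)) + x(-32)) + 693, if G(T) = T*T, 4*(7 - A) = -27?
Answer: 778701/73 ≈ 10667.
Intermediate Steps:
A = 55/4 (A = 7 - 1/4*(-27) = 7 + 27/4 = 55/4 ≈ 13.750)
x(I) = -4*(-86 + I)/(55/4 + I) (x(I) = -4*(I - 86)/(I + 55/4) = -4*(-86 + I)/(55/4 + I))
G(T) = T**2
(G((5*4)*(-5)) + x(-32)) + 693 = (((5*4)*(-5))**2 + 16*(86 - 1*(-32))/(55 + 4*(-32))) + 693 = ((20*(-5))**2 + 16*(86 + 32)/(55 - 128)) + 693 = ((-100)**2 + 16*118/(-73)) + 693 = (10000 + 16*(-1/73)*118) + 693 = (10000 - 1888/73) + 693 = 728112/73 + 693 = 778701/73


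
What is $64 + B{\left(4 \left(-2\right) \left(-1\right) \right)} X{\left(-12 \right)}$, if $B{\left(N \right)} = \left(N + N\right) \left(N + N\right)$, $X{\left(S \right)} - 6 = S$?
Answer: $-1472$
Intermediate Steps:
$X{\left(S \right)} = 6 + S$
$B{\left(N \right)} = 4 N^{2}$ ($B{\left(N \right)} = 2 N 2 N = 4 N^{2}$)
$64 + B{\left(4 \left(-2\right) \left(-1\right) \right)} X{\left(-12 \right)} = 64 + 4 \left(4 \left(-2\right) \left(-1\right)\right)^{2} \left(6 - 12\right) = 64 + 4 \left(\left(-8\right) \left(-1\right)\right)^{2} \left(-6\right) = 64 + 4 \cdot 8^{2} \left(-6\right) = 64 + 4 \cdot 64 \left(-6\right) = 64 + 256 \left(-6\right) = 64 - 1536 = -1472$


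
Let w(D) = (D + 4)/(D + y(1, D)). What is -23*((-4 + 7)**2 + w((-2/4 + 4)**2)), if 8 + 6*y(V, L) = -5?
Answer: -29532/121 ≈ -244.07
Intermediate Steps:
y(V, L) = -13/6 (y(V, L) = -4/3 + (1/6)*(-5) = -4/3 - 5/6 = -13/6)
w(D) = (4 + D)/(-13/6 + D) (w(D) = (D + 4)/(D - 13/6) = (4 + D)/(-13/6 + D))
-23*((-4 + 7)**2 + w((-2/4 + 4)**2)) = -23*((-4 + 7)**2 + 6*(4 + (-2/4 + 4)**2)/(-13 + 6*(-2/4 + 4)**2)) = -23*(3**2 + 6*(4 + (-2*1/4 + 4)**2)/(-13 + 6*(-2*1/4 + 4)**2)) = -23*(9 + 6*(4 + (-1/2 + 4)**2)/(-13 + 6*(-1/2 + 4)**2)) = -23*(9 + 6*(4 + (7/2)**2)/(-13 + 6*(7/2)**2)) = -23*(9 + 6*(4 + 49/4)/(-13 + 6*(49/4))) = -23*(9 + 6*(65/4)/(-13 + 147/2)) = -23*(9 + 6*(65/4)/(121/2)) = -23*(9 + 6*(2/121)*(65/4)) = -23*(9 + 195/121) = -23*1284/121 = -29532/121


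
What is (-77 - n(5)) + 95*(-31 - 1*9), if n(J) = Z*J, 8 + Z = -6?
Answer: -3807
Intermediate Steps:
Z = -14 (Z = -8 - 6 = -14)
n(J) = -14*J
(-77 - n(5)) + 95*(-31 - 1*9) = (-77 - (-14)*5) + 95*(-31 - 1*9) = (-77 - 1*(-70)) + 95*(-31 - 9) = (-77 + 70) + 95*(-40) = -7 - 3800 = -3807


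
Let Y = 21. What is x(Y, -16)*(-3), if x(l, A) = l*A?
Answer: 1008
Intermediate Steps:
x(l, A) = A*l
x(Y, -16)*(-3) = -16*21*(-3) = -336*(-3) = 1008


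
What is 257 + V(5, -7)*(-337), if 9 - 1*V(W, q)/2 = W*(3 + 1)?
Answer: 7671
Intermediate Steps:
V(W, q) = 18 - 8*W (V(W, q) = 18 - 2*W*(3 + 1) = 18 - 2*W*4 = 18 - 8*W)
257 + V(5, -7)*(-337) = 257 + (18 - 8*5)*(-337) = 257 + (18 - 40)*(-337) = 257 - 22*(-337) = 257 + 7414 = 7671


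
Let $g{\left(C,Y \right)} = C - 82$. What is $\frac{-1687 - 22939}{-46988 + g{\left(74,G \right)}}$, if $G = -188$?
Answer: $\frac{12313}{23498} \approx 0.524$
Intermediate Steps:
$g{\left(C,Y \right)} = -82 + C$ ($g{\left(C,Y \right)} = C - 82 = -82 + C$)
$\frac{-1687 - 22939}{-46988 + g{\left(74,G \right)}} = \frac{-1687 - 22939}{-46988 + \left(-82 + 74\right)} = - \frac{24626}{-46988 - 8} = - \frac{24626}{-46996} = \left(-24626\right) \left(- \frac{1}{46996}\right) = \frac{12313}{23498}$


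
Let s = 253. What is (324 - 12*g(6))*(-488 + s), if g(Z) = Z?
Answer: -59220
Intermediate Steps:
(324 - 12*g(6))*(-488 + s) = (324 - 12*6)*(-488 + 253) = (324 - 72)*(-235) = 252*(-235) = -59220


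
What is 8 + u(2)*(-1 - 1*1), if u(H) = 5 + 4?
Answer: -10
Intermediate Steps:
u(H) = 9
8 + u(2)*(-1 - 1*1) = 8 + 9*(-1 - 1*1) = 8 + 9*(-1 - 1) = 8 + 9*(-2) = 8 - 18 = -10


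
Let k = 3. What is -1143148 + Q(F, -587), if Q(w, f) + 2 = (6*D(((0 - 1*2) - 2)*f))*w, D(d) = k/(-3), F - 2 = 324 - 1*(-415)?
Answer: -1147596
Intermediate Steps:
F = 741 (F = 2 + (324 - 1*(-415)) = 2 + (324 + 415) = 2 + 739 = 741)
D(d) = -1 (D(d) = 3/(-3) = 3*(-⅓) = -1)
Q(w, f) = -2 - 6*w (Q(w, f) = -2 + (6*(-1))*w = -2 - 6*w)
-1143148 + Q(F, -587) = -1143148 + (-2 - 6*741) = -1143148 + (-2 - 4446) = -1143148 - 4448 = -1147596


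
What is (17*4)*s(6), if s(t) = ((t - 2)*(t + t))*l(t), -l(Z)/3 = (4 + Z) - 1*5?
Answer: -48960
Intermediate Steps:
l(Z) = 3 - 3*Z (l(Z) = -3*((4 + Z) - 1*5) = -3*((4 + Z) - 5) = -3*(-1 + Z) = 3 - 3*Z)
s(t) = 2*t*(-2 + t)*(3 - 3*t) (s(t) = ((t - 2)*(t + t))*(3 - 3*t) = ((-2 + t)*(2*t))*(3 - 3*t) = (2*t*(-2 + t))*(3 - 3*t) = 2*t*(-2 + t)*(3 - 3*t))
(17*4)*s(6) = (17*4)*(-6*6*(-1 + 6)*(-2 + 6)) = 68*(-6*6*5*4) = 68*(-720) = -48960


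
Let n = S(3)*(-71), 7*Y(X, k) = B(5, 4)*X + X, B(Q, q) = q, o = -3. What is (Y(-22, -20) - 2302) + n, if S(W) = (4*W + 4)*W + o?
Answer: -38589/7 ≈ -5512.7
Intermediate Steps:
Y(X, k) = 5*X/7 (Y(X, k) = (4*X + X)/7 = (5*X)/7 = 5*X/7)
S(W) = -3 + W*(4 + 4*W) (S(W) = (4*W + 4)*W - 3 = (4 + 4*W)*W - 3 = W*(4 + 4*W) - 3 = -3 + W*(4 + 4*W))
n = -3195 (n = (-3 + 4*3 + 4*3**2)*(-71) = (-3 + 12 + 4*9)*(-71) = (-3 + 12 + 36)*(-71) = 45*(-71) = -3195)
(Y(-22, -20) - 2302) + n = ((5/7)*(-22) - 2302) - 3195 = (-110/7 - 2302) - 3195 = -16224/7 - 3195 = -38589/7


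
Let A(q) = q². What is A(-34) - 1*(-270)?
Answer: 1426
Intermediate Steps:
A(-34) - 1*(-270) = (-34)² - 1*(-270) = 1156 + 270 = 1426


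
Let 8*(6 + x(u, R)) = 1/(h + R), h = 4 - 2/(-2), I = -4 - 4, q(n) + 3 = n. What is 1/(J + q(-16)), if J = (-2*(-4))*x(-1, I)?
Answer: -3/202 ≈ -0.014851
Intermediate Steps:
q(n) = -3 + n
I = -8
h = 5 (h = 4 - 2*(-1)/2 = 4 - 1*(-1) = 4 + 1 = 5)
x(u, R) = -6 + 1/(8*(5 + R))
J = -145/3 (J = (-2*(-4))*((-239 - 48*(-8))/(8*(5 - 8))) = 8*((1/8)*(-239 + 384)/(-3)) = 8*((1/8)*(-1/3)*145) = 8*(-145/24) = -145/3 ≈ -48.333)
1/(J + q(-16)) = 1/(-145/3 + (-3 - 16)) = 1/(-145/3 - 19) = 1/(-202/3) = -3/202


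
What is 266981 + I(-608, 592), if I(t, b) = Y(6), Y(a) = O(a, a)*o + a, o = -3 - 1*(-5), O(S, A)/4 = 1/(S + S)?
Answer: 800963/3 ≈ 2.6699e+5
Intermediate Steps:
O(S, A) = 2/S (O(S, A) = 4/(S + S) = 4/((2*S)) = 4*(1/(2*S)) = 2/S)
o = 2 (o = -3 + 5 = 2)
Y(a) = a + 4/a (Y(a) = (2/a)*2 + a = 4/a + a = a + 4/a)
I(t, b) = 20/3 (I(t, b) = 6 + 4/6 = 6 + 4*(⅙) = 6 + ⅔ = 20/3)
266981 + I(-608, 592) = 266981 + 20/3 = 800963/3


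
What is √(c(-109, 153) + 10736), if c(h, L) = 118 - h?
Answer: √10963 ≈ 104.70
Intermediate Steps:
√(c(-109, 153) + 10736) = √((118 - 1*(-109)) + 10736) = √((118 + 109) + 10736) = √(227 + 10736) = √10963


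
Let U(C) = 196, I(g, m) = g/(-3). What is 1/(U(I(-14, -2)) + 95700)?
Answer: 1/95896 ≈ 1.0428e-5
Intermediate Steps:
I(g, m) = -g/3 (I(g, m) = g*(-1/3) = -g/3)
1/(U(I(-14, -2)) + 95700) = 1/(196 + 95700) = 1/95896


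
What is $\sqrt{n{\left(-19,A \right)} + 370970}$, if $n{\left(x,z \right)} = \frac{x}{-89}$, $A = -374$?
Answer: $\frac{\sqrt{2938455061}}{89} \approx 609.07$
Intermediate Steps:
$n{\left(x,z \right)} = - \frac{x}{89}$ ($n{\left(x,z \right)} = x \left(- \frac{1}{89}\right) = - \frac{x}{89}$)
$\sqrt{n{\left(-19,A \right)} + 370970} = \sqrt{\left(- \frac{1}{89}\right) \left(-19\right) + 370970} = \sqrt{\frac{19}{89} + 370970} = \sqrt{\frac{33016349}{89}} = \frac{\sqrt{2938455061}}{89}$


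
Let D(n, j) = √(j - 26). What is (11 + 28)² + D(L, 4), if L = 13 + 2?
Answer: 1521 + I*√22 ≈ 1521.0 + 4.6904*I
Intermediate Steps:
L = 15
D(n, j) = √(-26 + j)
(11 + 28)² + D(L, 4) = (11 + 28)² + √(-26 + 4) = 39² + √(-22) = 1521 + I*√22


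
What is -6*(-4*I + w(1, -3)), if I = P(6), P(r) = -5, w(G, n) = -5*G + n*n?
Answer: -144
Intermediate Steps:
w(G, n) = n² - 5*G (w(G, n) = -5*G + n² = n² - 5*G)
I = -5
-6*(-4*I + w(1, -3)) = -6*(-4*(-5) + ((-3)² - 5*1)) = -6*(20 + (9 - 5)) = -6*(20 + 4) = -6*24 = -144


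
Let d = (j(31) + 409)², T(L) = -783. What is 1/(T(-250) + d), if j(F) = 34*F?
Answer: 1/2139586 ≈ 4.6738e-7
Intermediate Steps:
d = 2140369 (d = (34*31 + 409)² = (1054 + 409)² = 1463² = 2140369)
1/(T(-250) + d) = 1/(-783 + 2140369) = 1/2139586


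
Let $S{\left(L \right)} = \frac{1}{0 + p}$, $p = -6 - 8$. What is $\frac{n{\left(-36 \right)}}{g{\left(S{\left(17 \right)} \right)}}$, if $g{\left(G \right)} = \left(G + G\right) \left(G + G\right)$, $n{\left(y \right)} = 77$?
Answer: $3773$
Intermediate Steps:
$p = -14$
$S{\left(L \right)} = - \frac{1}{14}$ ($S{\left(L \right)} = \frac{1}{0 - 14} = \frac{1}{-14} = - \frac{1}{14}$)
$g{\left(G \right)} = 4 G^{2}$ ($g{\left(G \right)} = 2 G 2 G = 4 G^{2}$)
$\frac{n{\left(-36 \right)}}{g{\left(S{\left(17 \right)} \right)}} = \frac{77}{4 \left(- \frac{1}{14}\right)^{2}} = \frac{77}{4 \cdot \frac{1}{196}} = 77 \frac{1}{\frac{1}{49}} = 77 \cdot 49 = 3773$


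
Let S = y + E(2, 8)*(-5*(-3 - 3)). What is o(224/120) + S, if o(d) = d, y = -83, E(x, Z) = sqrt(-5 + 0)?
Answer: -1217/15 + 30*I*sqrt(5) ≈ -81.133 + 67.082*I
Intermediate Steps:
E(x, Z) = I*sqrt(5) (E(x, Z) = sqrt(-5) = I*sqrt(5))
S = -83 + 30*I*sqrt(5) (S = -83 + (I*sqrt(5))*(-5*(-3 - 3)) = -83 + (I*sqrt(5))*(-5*(-6)) = -83 + (I*sqrt(5))*30 = -83 + 30*I*sqrt(5) ≈ -83.0 + 67.082*I)
o(224/120) + S = 224/120 + (-83 + 30*I*sqrt(5)) = 224*(1/120) + (-83 + 30*I*sqrt(5)) = 28/15 + (-83 + 30*I*sqrt(5)) = -1217/15 + 30*I*sqrt(5)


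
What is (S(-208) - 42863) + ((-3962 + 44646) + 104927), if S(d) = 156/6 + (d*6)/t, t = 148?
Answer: 3802326/37 ≈ 1.0277e+5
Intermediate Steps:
S(d) = 26 + 3*d/74 (S(d) = 156/6 + (d*6)/148 = 156*(1/6) + (6*d)*(1/148) = 26 + 3*d/74)
(S(-208) - 42863) + ((-3962 + 44646) + 104927) = ((26 + (3/74)*(-208)) - 42863) + ((-3962 + 44646) + 104927) = ((26 - 312/37) - 42863) + (40684 + 104927) = (650/37 - 42863) + 145611 = -1585281/37 + 145611 = 3802326/37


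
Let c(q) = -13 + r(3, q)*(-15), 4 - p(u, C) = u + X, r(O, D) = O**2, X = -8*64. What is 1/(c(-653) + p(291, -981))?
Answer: 1/77 ≈ 0.012987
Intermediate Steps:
X = -512
p(u, C) = 516 - u (p(u, C) = 4 - (u - 512) = 4 - (-512 + u) = 4 + (512 - u) = 516 - u)
c(q) = -148 (c(q) = -13 + 3**2*(-15) = -13 + 9*(-15) = -13 - 135 = -148)
1/(c(-653) + p(291, -981)) = 1/(-148 + (516 - 1*291)) = 1/(-148 + (516 - 291)) = 1/(-148 + 225) = 1/77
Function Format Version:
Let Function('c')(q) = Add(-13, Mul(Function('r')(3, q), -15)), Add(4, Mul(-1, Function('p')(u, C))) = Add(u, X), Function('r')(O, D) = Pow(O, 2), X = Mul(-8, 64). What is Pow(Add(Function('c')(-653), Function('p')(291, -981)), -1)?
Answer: Rational(1, 77) ≈ 0.012987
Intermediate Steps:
X = -512
Function('p')(u, C) = Add(516, Mul(-1, u)) (Function('p')(u, C) = Add(4, Mul(-1, Add(u, -512))) = Add(4, Mul(-1, Add(-512, u))) = Add(4, Add(512, Mul(-1, u))) = Add(516, Mul(-1, u)))
Function('c')(q) = -148 (Function('c')(q) = Add(-13, Mul(Pow(3, 2), -15)) = Add(-13, Mul(9, -15)) = Add(-13, -135) = -148)
Pow(Add(Function('c')(-653), Function('p')(291, -981)), -1) = Pow(Add(-148, Add(516, Mul(-1, 291))), -1) = Pow(Add(-148, Add(516, -291)), -1) = Pow(Add(-148, 225), -1) = Pow(77, -1) = Rational(1, 77)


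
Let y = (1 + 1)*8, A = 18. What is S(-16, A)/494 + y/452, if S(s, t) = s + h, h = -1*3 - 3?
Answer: -255/27911 ≈ -0.0091362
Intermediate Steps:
h = -6 (h = -3 - 3 = -6)
S(s, t) = -6 + s (S(s, t) = s - 6 = -6 + s)
y = 16 (y = 2*8 = 16)
S(-16, A)/494 + y/452 = (-6 - 16)/494 + 16/452 = -22*1/494 + 16*(1/452) = -11/247 + 4/113 = -255/27911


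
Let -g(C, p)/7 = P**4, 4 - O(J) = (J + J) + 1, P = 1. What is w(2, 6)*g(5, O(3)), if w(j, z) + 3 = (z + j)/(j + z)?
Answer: 14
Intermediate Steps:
w(j, z) = -2 (w(j, z) = -3 + (z + j)/(j + z) = -3 + (j + z)/(j + z) = -3 + 1 = -2)
O(J) = 3 - 2*J (O(J) = 4 - ((J + J) + 1) = 4 - (2*J + 1) = 4 - (1 + 2*J) = 4 + (-1 - 2*J) = 3 - 2*J)
g(C, p) = -7 (g(C, p) = -7*1**4 = -7*1 = -7)
w(2, 6)*g(5, O(3)) = -2*(-7) = 14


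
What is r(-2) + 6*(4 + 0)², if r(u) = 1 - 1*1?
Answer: 96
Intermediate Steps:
r(u) = 0 (r(u) = 1 - 1 = 0)
r(-2) + 6*(4 + 0)² = 0 + 6*(4 + 0)² = 0 + 6*4² = 0 + 6*16 = 0 + 96 = 96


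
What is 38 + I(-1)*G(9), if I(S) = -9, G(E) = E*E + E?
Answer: -772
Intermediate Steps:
G(E) = E + E² (G(E) = E² + E = E + E²)
38 + I(-1)*G(9) = 38 - 81*(1 + 9) = 38 - 81*10 = 38 - 9*90 = 38 - 810 = -772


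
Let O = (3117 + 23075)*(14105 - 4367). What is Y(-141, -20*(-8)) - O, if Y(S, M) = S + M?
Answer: -255057677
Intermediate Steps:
Y(S, M) = M + S
O = 255057696 (O = 26192*9738 = 255057696)
Y(-141, -20*(-8)) - O = (-20*(-8) - 141) - 1*255057696 = (160 - 141) - 255057696 = 19 - 255057696 = -255057677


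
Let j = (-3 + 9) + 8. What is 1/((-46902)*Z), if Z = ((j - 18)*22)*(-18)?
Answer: -1/74292768 ≈ -1.3460e-8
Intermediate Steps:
j = 14 (j = 6 + 8 = 14)
Z = 1584 (Z = ((14 - 18)*22)*(-18) = -4*22*(-18) = -88*(-18) = 1584)
1/((-46902)*Z) = 1/(-46902*1584) = -1/46902*1/1584 = -1/74292768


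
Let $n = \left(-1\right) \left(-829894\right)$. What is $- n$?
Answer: $-829894$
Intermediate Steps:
$n = 829894$
$- n = \left(-1\right) 829894 = -829894$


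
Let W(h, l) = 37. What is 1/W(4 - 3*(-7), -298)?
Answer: 1/37 ≈ 0.027027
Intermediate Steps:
1/W(4 - 3*(-7), -298) = 1/37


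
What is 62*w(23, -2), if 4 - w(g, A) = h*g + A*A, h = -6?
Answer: 8556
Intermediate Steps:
w(g, A) = 4 - A² + 6*g (w(g, A) = 4 - (-6*g + A*A) = 4 - (-6*g + A²) = 4 - (A² - 6*g) = 4 + (-A² + 6*g) = 4 - A² + 6*g)
62*w(23, -2) = 62*(4 - 1*(-2)² + 6*23) = 62*(4 - 1*4 + 138) = 62*(4 - 4 + 138) = 62*138 = 8556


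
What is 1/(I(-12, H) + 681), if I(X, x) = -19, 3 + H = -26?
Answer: 1/662 ≈ 0.0015106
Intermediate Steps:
H = -29 (H = -3 - 26 = -29)
1/(I(-12, H) + 681) = 1/(-19 + 681) = 1/662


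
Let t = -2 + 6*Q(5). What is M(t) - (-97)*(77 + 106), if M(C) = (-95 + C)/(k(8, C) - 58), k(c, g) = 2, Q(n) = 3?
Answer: 994135/56 ≈ 17752.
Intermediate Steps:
t = 16 (t = -2 + 6*3 = -2 + 18 = 16)
M(C) = 95/56 - C/56 (M(C) = (-95 + C)/(2 - 58) = (-95 + C)/(-56) = (-95 + C)*(-1/56) = 95/56 - C/56)
M(t) - (-97)*(77 + 106) = (95/56 - 1/56*16) - (-97)*(77 + 106) = (95/56 - 2/7) - (-97)*183 = 79/56 - 1*(-17751) = 79/56 + 17751 = 994135/56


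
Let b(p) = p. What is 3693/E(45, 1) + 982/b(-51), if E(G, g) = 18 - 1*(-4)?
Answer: 166739/1122 ≈ 148.61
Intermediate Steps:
E(G, g) = 22 (E(G, g) = 18 + 4 = 22)
3693/E(45, 1) + 982/b(-51) = 3693/22 + 982/(-51) = 3693*(1/22) + 982*(-1/51) = 3693/22 - 982/51 = 166739/1122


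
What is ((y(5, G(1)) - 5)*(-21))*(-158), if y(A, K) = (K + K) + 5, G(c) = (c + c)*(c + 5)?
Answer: 79632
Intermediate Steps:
G(c) = 2*c*(5 + c) (G(c) = (2*c)*(5 + c) = 2*c*(5 + c))
y(A, K) = 5 + 2*K (y(A, K) = 2*K + 5 = 5 + 2*K)
((y(5, G(1)) - 5)*(-21))*(-158) = (((5 + 2*(2*1*(5 + 1))) - 5)*(-21))*(-158) = (((5 + 2*(2*1*6)) - 5)*(-21))*(-158) = (((5 + 2*12) - 5)*(-21))*(-158) = (((5 + 24) - 5)*(-21))*(-158) = ((29 - 5)*(-21))*(-158) = (24*(-21))*(-158) = -504*(-158) = 79632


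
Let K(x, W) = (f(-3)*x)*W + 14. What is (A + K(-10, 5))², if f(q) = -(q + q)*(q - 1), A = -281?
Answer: 870489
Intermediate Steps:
f(q) = -2*q*(-1 + q)
K(x, W) = 14 - 24*W*x (K(x, W) = ((2*(-3)*(1 - 1*(-3)))*x)*W + 14 = ((2*(-3)*(1 + 3))*x)*W + 14 = ((2*(-3)*4)*x)*W + 14 = (-24*x)*W + 14 = -24*W*x + 14 = 14 - 24*W*x)
(A + K(-10, 5))² = (-281 + (14 - 24*5*(-10)))² = (-281 + (14 + 1200))² = (-281 + 1214)² = 933² = 870489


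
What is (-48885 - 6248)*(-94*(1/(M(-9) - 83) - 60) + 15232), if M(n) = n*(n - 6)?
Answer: -2301272625/2 ≈ -1.1506e+9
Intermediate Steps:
M(n) = n*(-6 + n)
(-48885 - 6248)*(-94*(1/(M(-9) - 83) - 60) + 15232) = (-48885 - 6248)*(-94*(1/(-9*(-6 - 9) - 83) - 60) + 15232) = -55133*(-94*(1/(-9*(-15) - 83) - 60) + 15232) = -55133*(-94*(1/(135 - 83) - 60) + 15232) = -55133*(-94*(1/52 - 60) + 15232) = -55133*(-94*(-3119/52) + 15232) = -55133*(146593/26 + 15232) = -55133*542625/26 = -2301272625/2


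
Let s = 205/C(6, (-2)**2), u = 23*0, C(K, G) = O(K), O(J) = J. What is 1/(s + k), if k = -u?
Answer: 6/205 ≈ 0.029268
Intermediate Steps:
C(K, G) = K
u = 0
k = 0 (k = -1*0 = 0)
s = 205/6 ≈ 34.167
1/(s + k) = 1/(205/6 + 0) = 1/(205/6) = 6/205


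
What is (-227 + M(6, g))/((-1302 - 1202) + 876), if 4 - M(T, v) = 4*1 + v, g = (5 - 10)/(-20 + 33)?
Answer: 1473/10582 ≈ 0.13920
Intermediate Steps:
g = -5/13 ≈ -0.38462
M(T, v) = -v (M(T, v) = 4 - (4*1 + v) = 4 - (4 + v) = 4 + (-4 - v) = -v)
(-227 + M(6, g))/((-1302 - 1202) + 876) = (-227 - 1*(-5/13))/((-1302 - 1202) + 876) = (-227 + 5/13)/(-2504 + 876) = -2946/13/(-1628) = -2946/13*(-1/1628) = 1473/10582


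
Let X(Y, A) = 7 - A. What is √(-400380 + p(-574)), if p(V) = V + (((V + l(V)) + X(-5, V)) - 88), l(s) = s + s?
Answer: 3*I*√44687 ≈ 634.18*I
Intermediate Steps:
l(s) = 2*s
p(V) = -81 + 3*V (p(V) = V + (((V + 2*V) + (7 - V)) - 88) = V + ((3*V + (7 - V)) - 88) = V + ((7 + 2*V) - 88) = V + (-81 + 2*V) = -81 + 3*V)
√(-400380 + p(-574)) = √(-400380 + (-81 + 3*(-574))) = √(-400380 + (-81 - 1722)) = √(-400380 - 1803) = √(-402183) = 3*I*√44687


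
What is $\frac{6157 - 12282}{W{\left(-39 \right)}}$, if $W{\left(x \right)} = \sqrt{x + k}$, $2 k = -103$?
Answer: $\frac{6125 i \sqrt{362}}{181} \approx 643.85 i$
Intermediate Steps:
$k = - \frac{103}{2}$ ($k = \frac{1}{2} \left(-103\right) = - \frac{103}{2} \approx -51.5$)
$W{\left(x \right)} = \sqrt{- \frac{103}{2} + x}$ ($W{\left(x \right)} = \sqrt{x - \frac{103}{2}} = \sqrt{- \frac{103}{2} + x}$)
$\frac{6157 - 12282}{W{\left(-39 \right)}} = \frac{6157 - 12282}{\frac{1}{2} \sqrt{-206 + 4 \left(-39\right)}} = \frac{6157 - 12282}{\frac{1}{2} \sqrt{-206 - 156}} = - \frac{6125}{\frac{1}{2} \sqrt{-362}} = - \frac{6125}{\frac{1}{2} i \sqrt{362}} = - 6125 \left(- \frac{i \sqrt{362}}{181}\right) = \frac{6125 i \sqrt{362}}{181}$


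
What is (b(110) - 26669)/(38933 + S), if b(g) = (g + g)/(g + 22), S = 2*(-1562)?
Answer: -80002/107427 ≈ -0.74471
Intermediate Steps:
S = -3124
b(g) = 2*g/(22 + g) (b(g) = (2*g)/(22 + g) = 2*g/(22 + g))
(b(110) - 26669)/(38933 + S) = (2*110/(22 + 110) - 26669)/(38933 - 3124) = (2*110/132 - 26669)/35809 = (2*110*(1/132) - 26669)*(1/35809) = (5/3 - 26669)*(1/35809) = -80002/3*1/35809 = -80002/107427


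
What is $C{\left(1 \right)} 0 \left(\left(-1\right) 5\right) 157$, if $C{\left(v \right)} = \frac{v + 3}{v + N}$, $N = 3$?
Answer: $0$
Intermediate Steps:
$C{\left(v \right)} = 1$ ($C{\left(v \right)} = \frac{v + 3}{v + 3} = \frac{3 + v}{3 + v} = 1$)
$C{\left(1 \right)} 0 \left(\left(-1\right) 5\right) 157 = 1 \cdot 0 \left(\left(-1\right) 5\right) 157 = 0 \left(-5\right) 157 = 0 \cdot 157 = 0$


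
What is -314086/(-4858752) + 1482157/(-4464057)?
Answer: -322185304509/1204985882048 ≈ -0.26738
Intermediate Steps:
-314086/(-4858752) + 1482157/(-4464057) = -314086*(-1/4858752) + 1482157*(-1/4464057) = 157043/2429376 - 1482157/4464057 = -322185304509/1204985882048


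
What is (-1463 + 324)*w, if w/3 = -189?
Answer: 645813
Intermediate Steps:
w = -567 (w = 3*(-189) = -567)
(-1463 + 324)*w = (-1463 + 324)*(-567) = -1139*(-567) = 645813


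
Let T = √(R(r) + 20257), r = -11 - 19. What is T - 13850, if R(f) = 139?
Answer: -13850 + 2*√5099 ≈ -13707.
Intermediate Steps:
r = -30
T = 2*√5099 (T = √(139 + 20257) = √20396 = 2*√5099 ≈ 142.81)
T - 13850 = 2*√5099 - 13850 = -13850 + 2*√5099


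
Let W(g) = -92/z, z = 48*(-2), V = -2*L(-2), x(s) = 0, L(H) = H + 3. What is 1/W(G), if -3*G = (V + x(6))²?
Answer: 24/23 ≈ 1.0435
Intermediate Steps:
L(H) = 3 + H
V = -2 (V = -2*(3 - 2) = -2*1 = -2)
z = -96
G = -4/3 (G = -(-2 + 0)²/3 = -⅓*(-2)² = -⅓*4 = -4/3 ≈ -1.3333)
W(g) = 23/24 (W(g) = -92/(-96) = -92*(-1/96) = 23/24)
1/W(G) = 1/(23/24) = 24/23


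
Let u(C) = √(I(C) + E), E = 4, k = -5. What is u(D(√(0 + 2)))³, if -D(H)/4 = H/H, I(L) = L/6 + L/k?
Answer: 62*√930/225 ≈ 8.4033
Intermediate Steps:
I(L) = -L/30 (I(L) = L/6 + L/(-5) = L*(⅙) + L*(-⅕) = L/6 - L/5 = -L/30)
D(H) = -4 (D(H) = -4*H/H = -4*1 = -4)
u(C) = √(4 - C/30) (u(C) = √(-C/30 + 4) = √(4 - C/30))
u(D(√(0 + 2)))³ = (√(3600 - 30*(-4))/30)³ = (√(3600 + 120)/30)³ = (√3720/30)³ = ((2*√930)/30)³ = (√930/15)³ = 62*√930/225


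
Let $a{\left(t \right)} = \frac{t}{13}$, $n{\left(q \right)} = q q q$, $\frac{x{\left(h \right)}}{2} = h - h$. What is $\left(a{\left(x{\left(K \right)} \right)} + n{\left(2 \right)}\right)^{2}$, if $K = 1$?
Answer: $64$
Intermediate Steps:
$x{\left(h \right)} = 0$ ($x{\left(h \right)} = 2 \left(h - h\right) = 2 \cdot 0 = 0$)
$n{\left(q \right)} = q^{3}$ ($n{\left(q \right)} = q^{2} q = q^{3}$)
$a{\left(t \right)} = \frac{t}{13}$ ($a{\left(t \right)} = t \frac{1}{13} = \frac{t}{13}$)
$\left(a{\left(x{\left(K \right)} \right)} + n{\left(2 \right)}\right)^{2} = \left(\frac{1}{13} \cdot 0 + 2^{3}\right)^{2} = \left(0 + 8\right)^{2} = 8^{2} = 64$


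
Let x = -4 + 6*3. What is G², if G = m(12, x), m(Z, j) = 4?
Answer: 16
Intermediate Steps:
x = 14 (x = -4 + 18 = 14)
G = 4
G² = 4² = 16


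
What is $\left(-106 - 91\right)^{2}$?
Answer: $38809$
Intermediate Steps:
$\left(-106 - 91\right)^{2} = \left(-197\right)^{2} = 38809$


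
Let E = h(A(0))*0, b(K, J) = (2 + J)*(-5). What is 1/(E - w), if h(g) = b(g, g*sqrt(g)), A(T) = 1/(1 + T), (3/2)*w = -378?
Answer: 1/252 ≈ 0.0039683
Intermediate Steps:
w = -252 (w = (2/3)*(-378) = -252)
b(K, J) = -10 - 5*J
h(g) = -10 - 5*g**(3/2) (h(g) = -10 - 5*g*sqrt(g) = -10 - 5*g**(3/2))
E = 0 (E = (-10 - 5/(1 + 0)**(3/2))*0 = (-10 - 5*(1/1)**(3/2))*0 = (-10 - 5*1**(3/2))*0 = (-10 - 5*1)*0 = (-10 - 5)*0 = -15*0 = 0)
1/(E - w) = 1/(0 - 1*(-252)) = 1/(0 + 252) = 1/252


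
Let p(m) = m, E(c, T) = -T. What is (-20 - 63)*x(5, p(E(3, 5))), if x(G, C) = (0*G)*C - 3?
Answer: 249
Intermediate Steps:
x(G, C) = -3 (x(G, C) = 0*C - 3 = 0 - 3 = -3)
(-20 - 63)*x(5, p(E(3, 5))) = (-20 - 63)*(-3) = -83*(-3) = 249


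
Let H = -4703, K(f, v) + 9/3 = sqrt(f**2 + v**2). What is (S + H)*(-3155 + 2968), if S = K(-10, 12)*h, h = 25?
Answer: 893486 - 9350*sqrt(61) ≈ 8.2046e+5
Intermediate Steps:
K(f, v) = -3 + sqrt(f**2 + v**2)
S = -75 + 50*sqrt(61) (S = (-3 + sqrt((-10)**2 + 12**2))*25 = (-3 + sqrt(100 + 144))*25 = (-3 + sqrt(244))*25 = (-3 + 2*sqrt(61))*25 = -75 + 50*sqrt(61) ≈ 315.51)
(S + H)*(-3155 + 2968) = ((-75 + 50*sqrt(61)) - 4703)*(-3155 + 2968) = (-4778 + 50*sqrt(61))*(-187) = 893486 - 9350*sqrt(61)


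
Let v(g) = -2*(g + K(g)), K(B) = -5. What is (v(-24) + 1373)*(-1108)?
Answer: -1585548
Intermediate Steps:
v(g) = 10 - 2*g (v(g) = -2*(g - 5) = -2*(-5 + g) = 10 - 2*g)
(v(-24) + 1373)*(-1108) = ((10 - 2*(-24)) + 1373)*(-1108) = ((10 + 48) + 1373)*(-1108) = (58 + 1373)*(-1108) = 1431*(-1108) = -1585548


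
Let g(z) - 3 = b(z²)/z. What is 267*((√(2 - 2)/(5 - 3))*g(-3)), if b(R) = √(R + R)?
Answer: 0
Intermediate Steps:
b(R) = √2*√R (b(R) = √(2*R) = √2*√R)
g(z) = 3 + √2*√(z²)/z (g(z) = 3 + (√2*√(z²))/z = 3 + √2*√(z²)/z)
267*((√(2 - 2)/(5 - 3))*g(-3)) = 267*((√(2 - 2)/(5 - 3))*(3 + √2*√((-3)²)/(-3))) = 267*((√0/2)*(3 + √2*(-⅓)*√9)) = 267*(((½)*0)*(3 + √2*(-⅓)*3)) = 267*(0*(3 - √2)) = 267*0 = 0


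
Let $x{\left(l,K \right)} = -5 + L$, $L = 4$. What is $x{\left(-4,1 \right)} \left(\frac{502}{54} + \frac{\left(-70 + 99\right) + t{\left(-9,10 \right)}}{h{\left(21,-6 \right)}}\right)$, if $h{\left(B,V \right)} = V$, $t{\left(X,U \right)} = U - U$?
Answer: $- \frac{241}{54} \approx -4.463$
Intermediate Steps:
$t{\left(X,U \right)} = 0$
$x{\left(l,K \right)} = -1$ ($x{\left(l,K \right)} = -5 + 4 = -1$)
$x{\left(-4,1 \right)} \left(\frac{502}{54} + \frac{\left(-70 + 99\right) + t{\left(-9,10 \right)}}{h{\left(21,-6 \right)}}\right) = - (\frac{502}{54} + \frac{\left(-70 + 99\right) + 0}{-6}) = - (502 \cdot \frac{1}{54} + \left(29 + 0\right) \left(- \frac{1}{6}\right)) = - (\frac{251}{27} + 29 \left(- \frac{1}{6}\right)) = - (\frac{251}{27} - \frac{29}{6}) = \left(-1\right) \frac{241}{54} = - \frac{241}{54}$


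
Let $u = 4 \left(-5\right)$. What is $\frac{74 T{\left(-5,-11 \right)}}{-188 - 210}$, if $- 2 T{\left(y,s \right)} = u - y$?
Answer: $- \frac{555}{398} \approx -1.3945$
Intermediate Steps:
$u = -20$
$T{\left(y,s \right)} = 10 + \frac{y}{2}$ ($T{\left(y,s \right)} = - \frac{-20 - y}{2} = 10 + \frac{y}{2}$)
$\frac{74 T{\left(-5,-11 \right)}}{-188 - 210} = \frac{74 \left(10 + \frac{1}{2} \left(-5\right)\right)}{-188 - 210} = \frac{74 \left(10 - \frac{5}{2}\right)}{-398} = 74 \cdot \frac{15}{2} \left(- \frac{1}{398}\right) = 555 \left(- \frac{1}{398}\right) = - \frac{555}{398}$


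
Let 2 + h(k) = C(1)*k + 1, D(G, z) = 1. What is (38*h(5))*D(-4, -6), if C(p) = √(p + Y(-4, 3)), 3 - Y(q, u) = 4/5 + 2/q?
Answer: -38 + 19*√370 ≈ 327.47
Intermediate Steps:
Y(q, u) = 11/5 - 2/q (Y(q, u) = 3 - (4/5 + 2/q) = 3 - (4*(⅕) + 2/q) = 3 - (⅘ + 2/q) = 3 + (-⅘ - 2/q) = 11/5 - 2/q)
C(p) = √(27/10 + p) (C(p) = √(p + (11/5 - 2/(-4))) = √(p + (11/5 - 2*(-¼))) = √(p + (11/5 + ½)) = √(p + 27/10) = √(27/10 + p))
h(k) = -1 + k*√370/10 (h(k) = -2 + ((√(270 + 100*1)/10)*k + 1) = -2 + ((√(270 + 100)/10)*k + 1) = -2 + ((√370/10)*k + 1) = -2 + (k*√370/10 + 1) = -2 + (1 + k*√370/10) = -1 + k*√370/10)
(38*h(5))*D(-4, -6) = (38*(-1 + (⅒)*5*√370))*1 = (38*(-1 + √370/2))*1 = (-38 + 19*√370)*1 = -38 + 19*√370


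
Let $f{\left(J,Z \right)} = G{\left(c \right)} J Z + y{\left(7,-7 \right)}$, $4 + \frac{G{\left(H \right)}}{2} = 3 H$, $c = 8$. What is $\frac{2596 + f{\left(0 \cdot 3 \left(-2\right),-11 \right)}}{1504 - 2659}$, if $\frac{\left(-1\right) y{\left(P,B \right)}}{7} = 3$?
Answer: $- \frac{515}{231} \approx -2.2294$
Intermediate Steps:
$y{\left(P,B \right)} = -21$ ($y{\left(P,B \right)} = \left(-7\right) 3 = -21$)
$G{\left(H \right)} = -8 + 6 H$ ($G{\left(H \right)} = -8 + 2 \cdot 3 H = -8 + 6 H$)
$f{\left(J,Z \right)} = -21 + 40 J Z$ ($f{\left(J,Z \right)} = \left(-8 + 6 \cdot 8\right) J Z - 21 = \left(-8 + 48\right) J Z - 21 = 40 J Z - 21 = -21 + 40 J Z$)
$\frac{2596 + f{\left(0 \cdot 3 \left(-2\right),-11 \right)}}{1504 - 2659} = \frac{2596 - \left(21 - 40 \cdot 0 \cdot 3 \left(-2\right) \left(-11\right)\right)}{1504 - 2659} = \frac{2596 - \left(21 - 40 \cdot 0 \left(-2\right) \left(-11\right)\right)}{-1155} = \left(2596 - \left(21 + 0 \left(-11\right)\right)\right) \left(- \frac{1}{1155}\right) = \left(2596 + \left(-21 + 0\right)\right) \left(- \frac{1}{1155}\right) = \left(2596 - 21\right) \left(- \frac{1}{1155}\right) = 2575 \left(- \frac{1}{1155}\right) = - \frac{515}{231}$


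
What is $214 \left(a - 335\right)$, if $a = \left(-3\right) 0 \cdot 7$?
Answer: $-71690$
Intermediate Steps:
$a = 0$ ($a = 0 \cdot 7 = 0$)
$214 \left(a - 335\right) = 214 \left(0 - 335\right) = 214 \left(-335\right) = -71690$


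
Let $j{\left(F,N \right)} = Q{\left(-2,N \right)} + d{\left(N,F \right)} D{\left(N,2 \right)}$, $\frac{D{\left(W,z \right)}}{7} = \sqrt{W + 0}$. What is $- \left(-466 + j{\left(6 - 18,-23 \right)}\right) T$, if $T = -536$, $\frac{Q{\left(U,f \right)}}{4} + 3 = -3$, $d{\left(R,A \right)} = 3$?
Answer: $-262640 + 11256 i \sqrt{23} \approx -2.6264 \cdot 10^{5} + 53982.0 i$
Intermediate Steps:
$Q{\left(U,f \right)} = -24$ ($Q{\left(U,f \right)} = -12 + 4 \left(-3\right) = -12 - 12 = -24$)
$D{\left(W,z \right)} = 7 \sqrt{W}$ ($D{\left(W,z \right)} = 7 \sqrt{W + 0} = 7 \sqrt{W}$)
$j{\left(F,N \right)} = -24 + 21 \sqrt{N}$ ($j{\left(F,N \right)} = -24 + 3 \cdot 7 \sqrt{N} = -24 + 21 \sqrt{N}$)
$- \left(-466 + j{\left(6 - 18,-23 \right)}\right) T = - \left(-466 - \left(24 - 21 \sqrt{-23}\right)\right) \left(-536\right) = - \left(-466 - \left(24 - 21 i \sqrt{23}\right)\right) \left(-536\right) = - \left(-490 + 21 i \sqrt{23}\right) \left(-536\right) = - (262640 - 11256 i \sqrt{23}) = -262640 + 11256 i \sqrt{23}$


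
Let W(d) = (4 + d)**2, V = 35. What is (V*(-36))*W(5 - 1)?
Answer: -80640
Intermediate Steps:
(V*(-36))*W(5 - 1) = (35*(-36))*(4 + (5 - 1))**2 = -1260*(4 + 4)**2 = -1260*8**2 = -1260*64 = -80640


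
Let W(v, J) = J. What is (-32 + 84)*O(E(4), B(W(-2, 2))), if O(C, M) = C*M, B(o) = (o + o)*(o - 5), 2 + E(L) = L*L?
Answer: -8736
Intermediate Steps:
E(L) = -2 + L² (E(L) = -2 + L*L = -2 + L²)
B(o) = 2*o*(-5 + o) (B(o) = (2*o)*(-5 + o) = 2*o*(-5 + o))
(-32 + 84)*O(E(4), B(W(-2, 2))) = (-32 + 84)*((-2 + 4²)*(2*2*(-5 + 2))) = 52*((-2 + 16)*(2*2*(-3))) = 52*(14*(-12)) = 52*(-168) = -8736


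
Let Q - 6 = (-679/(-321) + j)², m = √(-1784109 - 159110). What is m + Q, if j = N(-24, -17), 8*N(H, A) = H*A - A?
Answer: 20162976193/6594624 + I*√1943219 ≈ 3057.5 + 1394.0*I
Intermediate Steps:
N(H, A) = -A/8 + A*H/8 (N(H, A) = (H*A - A)/8 = (A*H - A)/8 = (-A + A*H)/8 = -A/8 + A*H/8)
j = 425/8 (j = (⅛)*(-17)*(-1 - 24) = (⅛)*(-17)*(-25) = 425/8 ≈ 53.125)
m = I*√1943219 (m = √(-1943219) = I*√1943219 ≈ 1394.0*I)
Q = 20162976193/6594624 (Q = 6 + (-679/(-321) + 425/8)² = 6 + (-679*(-1/321) + 425/8)² = 6 + (679/321 + 425/8)² = 6 + (141857/2568)² = 6 + 20123408449/6594624 = 20162976193/6594624 ≈ 3057.5)
m + Q = I*√1943219 + 20162976193/6594624 = 20162976193/6594624 + I*√1943219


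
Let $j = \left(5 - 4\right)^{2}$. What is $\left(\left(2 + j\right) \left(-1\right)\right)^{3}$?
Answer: $-27$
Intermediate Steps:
$j = 1$ ($j = 1^{2} = 1$)
$\left(\left(2 + j\right) \left(-1\right)\right)^{3} = \left(\left(2 + 1\right) \left(-1\right)\right)^{3} = \left(3 \left(-1\right)\right)^{3} = \left(-3\right)^{3} = -27$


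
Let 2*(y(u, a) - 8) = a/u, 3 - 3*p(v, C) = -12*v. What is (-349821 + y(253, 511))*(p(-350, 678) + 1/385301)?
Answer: 47706006417344483/97481153 ≈ 4.8939e+8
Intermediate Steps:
p(v, C) = 1 + 4*v (p(v, C) = 1 - (-4)*v = 1 + 4*v)
y(u, a) = 8 + a/(2*u) (y(u, a) = 8 + (a/u)/2 = 8 + a/(2*u))
(-349821 + y(253, 511))*(p(-350, 678) + 1/385301) = (-349821 + (8 + (½)*511/253))*((1 + 4*(-350)) + 1/385301) = (-349821 + (8 + (½)*511*(1/253)))*((1 - 1400) + 1/385301) = (-349821 + (8 + 511/506))*(-1399 + 1/385301) = (-349821 + 4559/506)*(-539036098/385301) = -177004867/506*(-539036098/385301) = 47706006417344483/97481153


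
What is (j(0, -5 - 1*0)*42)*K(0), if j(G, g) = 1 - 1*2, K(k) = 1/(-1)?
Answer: 42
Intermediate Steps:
K(k) = -1
j(G, g) = -1 (j(G, g) = 1 - 2 = -1)
(j(0, -5 - 1*0)*42)*K(0) = -1*42*(-1) = -42*(-1) = 42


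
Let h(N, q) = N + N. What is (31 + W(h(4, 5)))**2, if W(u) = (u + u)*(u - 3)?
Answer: 12321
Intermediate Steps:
h(N, q) = 2*N
W(u) = 2*u*(-3 + u) (W(u) = (2*u)*(-3 + u) = 2*u*(-3 + u))
(31 + W(h(4, 5)))**2 = (31 + 2*(2*4)*(-3 + 2*4))**2 = (31 + 2*8*(-3 + 8))**2 = (31 + 2*8*5)**2 = (31 + 80)**2 = 111**2 = 12321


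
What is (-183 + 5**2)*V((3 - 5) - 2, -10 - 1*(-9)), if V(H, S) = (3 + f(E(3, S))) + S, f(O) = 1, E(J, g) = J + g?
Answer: -474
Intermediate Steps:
V(H, S) = 4 + S (V(H, S) = (3 + 1) + S = 4 + S)
(-183 + 5**2)*V((3 - 5) - 2, -10 - 1*(-9)) = (-183 + 5**2)*(4 + (-10 - 1*(-9))) = (-183 + 25)*(4 + (-10 + 9)) = -158*(4 - 1) = -158*3 = -474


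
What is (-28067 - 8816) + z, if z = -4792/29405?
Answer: -1084549407/29405 ≈ -36883.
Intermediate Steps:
z = -4792/29405 (z = -4792*1/29405 = -4792/29405 ≈ -0.16297)
(-28067 - 8816) + z = (-28067 - 8816) - 4792/29405 = -36883 - 4792/29405 = -1084549407/29405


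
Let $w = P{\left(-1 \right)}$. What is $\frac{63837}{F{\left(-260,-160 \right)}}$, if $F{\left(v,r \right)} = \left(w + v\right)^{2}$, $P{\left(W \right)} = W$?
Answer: $\frac{7093}{7569} \approx 0.93711$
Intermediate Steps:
$w = -1$
$F{\left(v,r \right)} = \left(-1 + v\right)^{2}$
$\frac{63837}{F{\left(-260,-160 \right)}} = \frac{63837}{\left(-1 - 260\right)^{2}} = \frac{63837}{\left(-261\right)^{2}} = \frac{63837}{68121} = 63837 \cdot \frac{1}{68121} = \frac{7093}{7569}$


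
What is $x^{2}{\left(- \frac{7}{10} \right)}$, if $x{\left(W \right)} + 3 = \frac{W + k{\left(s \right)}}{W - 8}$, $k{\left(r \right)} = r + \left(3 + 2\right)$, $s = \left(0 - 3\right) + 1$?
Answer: $\frac{80656}{7569} \approx 10.656$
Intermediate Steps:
$s = -2$ ($s = -3 + 1 = -2$)
$k{\left(r \right)} = 5 + r$ ($k{\left(r \right)} = r + 5 = 5 + r$)
$x{\left(W \right)} = -3 + \frac{3 + W}{-8 + W}$ ($x{\left(W \right)} = -3 + \frac{W + \left(5 - 2\right)}{W - 8} = -3 + \frac{W + 3}{-8 + W} = -3 + \frac{3 + W}{-8 + W}$)
$x^{2}{\left(- \frac{7}{10} \right)} = \left(\frac{27 - 2 \left(- \frac{7}{10}\right)}{-8 - \frac{7}{10}}\right)^{2} = \left(\frac{27 - 2 \left(\left(-7\right) \frac{1}{10}\right)}{-8 - \frac{7}{10}}\right)^{2} = \left(\frac{27 - - \frac{7}{5}}{-8 - \frac{7}{10}}\right)^{2} = \left(\frac{27 + \frac{7}{5}}{- \frac{87}{10}}\right)^{2} = \left(\left(- \frac{10}{87}\right) \frac{142}{5}\right)^{2} = \left(- \frac{284}{87}\right)^{2} = \frac{80656}{7569}$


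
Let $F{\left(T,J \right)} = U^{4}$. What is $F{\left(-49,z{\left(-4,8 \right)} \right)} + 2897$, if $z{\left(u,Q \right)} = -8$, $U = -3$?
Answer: $2978$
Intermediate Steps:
$F{\left(T,J \right)} = 81$ ($F{\left(T,J \right)} = \left(-3\right)^{4} = 81$)
$F{\left(-49,z{\left(-4,8 \right)} \right)} + 2897 = 81 + 2897 = 2978$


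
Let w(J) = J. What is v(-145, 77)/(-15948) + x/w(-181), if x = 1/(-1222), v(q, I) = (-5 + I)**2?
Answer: -31849765/97983626 ≈ -0.32505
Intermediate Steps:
x = -1/1222 ≈ -0.00081833
v(-145, 77)/(-15948) + x/w(-181) = (-5 + 77)**2/(-15948) - 1/1222/(-181) = 72**2*(-1/15948) - 1/1222*(-1/181) = 5184*(-1/15948) + 1/221182 = -144/443 + 1/221182 = -31849765/97983626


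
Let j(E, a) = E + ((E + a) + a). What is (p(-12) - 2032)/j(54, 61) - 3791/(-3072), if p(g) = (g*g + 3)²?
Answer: 30506237/353280 ≈ 86.351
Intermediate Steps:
j(E, a) = 2*E + 2*a (j(E, a) = E + (E + 2*a) = 2*E + 2*a)
p(g) = (3 + g²)² (p(g) = (g² + 3)² = (3 + g²)²)
(p(-12) - 2032)/j(54, 61) - 3791/(-3072) = ((3 + (-12)²)² - 2032)/(2*54 + 2*61) - 3791/(-3072) = ((3 + 144)² - 2032)/(108 + 122) - 3791*(-1/3072) = (147² - 2032)/230 + 3791/3072 = (21609 - 2032)*(1/230) + 3791/3072 = 19577*(1/230) + 3791/3072 = 19577/230 + 3791/3072 = 30506237/353280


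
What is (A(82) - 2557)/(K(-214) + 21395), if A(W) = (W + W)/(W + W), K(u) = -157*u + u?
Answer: -2556/54779 ≈ -0.046660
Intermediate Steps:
K(u) = -156*u
A(W) = 1 (A(W) = (2*W)/((2*W)) = (2*W)*(1/(2*W)) = 1)
(A(82) - 2557)/(K(-214) + 21395) = (1 - 2557)/(-156*(-214) + 21395) = -2556/(33384 + 21395) = -2556/54779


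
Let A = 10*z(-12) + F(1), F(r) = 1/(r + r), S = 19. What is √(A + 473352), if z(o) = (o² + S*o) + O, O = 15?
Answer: 5*√75626/2 ≈ 687.50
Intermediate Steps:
z(o) = 15 + o² + 19*o (z(o) = (o² + 19*o) + 15 = 15 + o² + 19*o)
F(r) = 1/(2*r)
A = -1379/2 (A = 10*(15 + (-12)² + 19*(-12)) + (½)/1 = 10*(15 + 144 - 228) + (½)*1 = 10*(-69) + ½ = -690 + ½ = -1379/2 ≈ -689.50)
√(A + 473352) = √(-1379/2 + 473352) = √(945325/2) = 5*√75626/2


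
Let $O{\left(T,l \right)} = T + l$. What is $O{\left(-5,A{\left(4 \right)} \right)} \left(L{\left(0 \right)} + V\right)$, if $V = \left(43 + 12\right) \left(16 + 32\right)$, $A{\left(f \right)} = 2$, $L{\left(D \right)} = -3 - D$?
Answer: $-7911$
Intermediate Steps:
$V = 2640$ ($V = 55 \cdot 48 = 2640$)
$O{\left(-5,A{\left(4 \right)} \right)} \left(L{\left(0 \right)} + V\right) = \left(-5 + 2\right) \left(\left(-3 - 0\right) + 2640\right) = - 3 \left(\left(-3 + 0\right) + 2640\right) = - 3 \left(-3 + 2640\right) = \left(-3\right) 2637 = -7911$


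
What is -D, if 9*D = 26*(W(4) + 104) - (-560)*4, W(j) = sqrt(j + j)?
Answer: -1648/3 - 52*sqrt(2)/9 ≈ -557.50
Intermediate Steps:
W(j) = sqrt(2)*sqrt(j) (W(j) = sqrt(2*j) = sqrt(2)*sqrt(j))
D = 1648/3 + 52*sqrt(2)/9 (D = (26*(sqrt(2)*sqrt(4) + 104) - (-560)*4)/9 = (26*(sqrt(2)*2 + 104) - 1*(-2240))/9 = (26*(2*sqrt(2) + 104) + 2240)/9 = (26*(104 + 2*sqrt(2)) + 2240)/9 = ((2704 + 52*sqrt(2)) + 2240)/9 = (4944 + 52*sqrt(2))/9 = 1648/3 + 52*sqrt(2)/9 ≈ 557.50)
-D = -(1648/3 + 52*sqrt(2)/9) = -1648/3 - 52*sqrt(2)/9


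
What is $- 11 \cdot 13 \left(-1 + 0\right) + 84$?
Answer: $227$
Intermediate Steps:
$- 11 \cdot 13 \left(-1 + 0\right) + 84 = - 11 \cdot 13 \left(-1\right) + 84 = \left(-11\right) \left(-13\right) + 84 = 143 + 84 = 227$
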